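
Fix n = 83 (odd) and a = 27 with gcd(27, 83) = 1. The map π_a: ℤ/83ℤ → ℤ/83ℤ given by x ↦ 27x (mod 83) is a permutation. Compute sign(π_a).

+1

Trace 28: π^k(28) = [28, 9, 77, 4, 25, 11, 48] for k=0..6.
Decompose π into cycles: lengths [41, 41, 1] (3 cycles, including the fixed point 0).
n − c = 83 − 3 = 80; sign = (−1)^80 = +1.
(27|83)_J = +1 (Zolotarev's lemma cross-check).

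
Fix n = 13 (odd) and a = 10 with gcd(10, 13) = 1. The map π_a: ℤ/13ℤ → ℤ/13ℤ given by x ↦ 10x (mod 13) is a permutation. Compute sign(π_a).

+1

Start at x=4: 4 → 1 → 10 → 9 → 12 → 3 → 4 (one orbit).
The orbit structure of x ↦ 10x mod 13: 3 orbits of sizes [6, 6, 1].
sign(π) = (−1)^{n − #cycles} = (−1)^{13−3} = (−1)^10 = +1.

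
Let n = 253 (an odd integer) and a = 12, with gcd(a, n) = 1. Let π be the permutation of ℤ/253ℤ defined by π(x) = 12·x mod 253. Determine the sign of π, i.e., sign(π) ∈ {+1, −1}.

Trace 1: π^k(1) = [1, 12, 144, 210, 243, 133, 78] for k=0..6.
Decompose π into cycles: lengths [11, 11, 11, 11, 11, 11, 11, 11, 11, 11, 11, 11, 11, 11, 11, 11, 11, 11, 11, 11, 11, 11, 1, 1, 1, 1, 1, 1, 1, 1, 1, 1, 1] (33 cycles, including the fixed point 0).
Σ(ℓ_i−1) = 253−33 = 220; sign = (−1)^220 = +1.

+1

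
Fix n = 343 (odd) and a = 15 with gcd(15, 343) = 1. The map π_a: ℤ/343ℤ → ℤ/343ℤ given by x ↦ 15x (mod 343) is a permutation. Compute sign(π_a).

+1

Orbit of 246 under x↦15x: [246, 260, 127, 190, 106, 218, 183]… (length divides ord_343(15)).
19 cycles of lengths [49, 49, 49, 49, 49, 49, 7, 7, 7, 7, 7, 7, 1, 1, 1, 1, 1, 1, 1].
19 cycles on 343: each ℓ→(−1)^(ℓ−1), product (−1)^324 = +1.
(15|343)_J = +1 (Zolotarev's lemma cross-check).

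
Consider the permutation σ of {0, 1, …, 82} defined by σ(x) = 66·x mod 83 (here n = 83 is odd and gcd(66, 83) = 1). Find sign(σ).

-1

Orbit of 6 under x↦66x: [6, 64, 74, 70, 55, 61, 42]… (length divides ord_83(66)).
Decompose π into cycles: lengths [82, 1] (2 cycles, including the fixed point 0).
Σ(ℓ_i−1) = 83−2 = 81; sign = (−1)^81 = -1.
The Jacobi symbol (66|83) = -1 (Zolotarev) agrees.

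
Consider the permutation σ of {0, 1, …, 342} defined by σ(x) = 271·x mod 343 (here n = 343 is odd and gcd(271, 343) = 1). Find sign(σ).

-1

Start at x=53: 53 → 300 → 9 → 38 → 8 → 110 → 312 → … (one orbit).
Cycle lengths of π_271 on ℤ/343ℤ: [294, 42, 6, 1]; 4 cycles in total.
sign(π) = (−1)^{n − #cycles} = (−1)^{343−4} = (−1)^339 = -1.
Via Zolotarev, sign(π_{271}) = (271|343) = -1.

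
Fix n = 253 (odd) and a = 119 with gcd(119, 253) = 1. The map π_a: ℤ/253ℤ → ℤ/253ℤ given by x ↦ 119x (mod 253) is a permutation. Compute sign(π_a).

Orbit of 25 under x↦119x: [25, 192, 78, 174, 213, 47, 27]… (length divides ord_253(119)).
π_119 has 9 disjoint cycles with lengths [55, 55, 55, 55, 11, 11, 5, 5, 1] on {0,…,252}.
253 − 9 = 244 transpositions; sign(π) = (−1)^244 = +1.
Check: (119/253) = +1 by Zolotarev.

+1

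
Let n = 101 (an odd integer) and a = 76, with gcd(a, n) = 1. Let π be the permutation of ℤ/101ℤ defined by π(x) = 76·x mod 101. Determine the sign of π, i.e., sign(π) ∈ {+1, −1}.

+1

Start at x=9: 9 → 78 → 70 → 68 → 17 → 80 → 20 → … (one orbit).
Cycle type of π: 50×2 + 1; total 3 cycles.
101 − 3 = 98 transpositions; sign(π) = (−1)^98 = +1.
(76|101)_J = +1 (Zolotarev's lemma cross-check).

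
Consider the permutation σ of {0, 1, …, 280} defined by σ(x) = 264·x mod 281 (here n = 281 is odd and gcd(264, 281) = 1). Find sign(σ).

+1

Orbit of 156 under x↦264x: [156, 158, 124, 140, 149, 277, 68]… (length divides ord_281(264)).
The orbit structure of x ↦ 264x mod 281: 3 orbits of sizes [140, 140, 1].
With 3 cycles on 281 points, sign = (−1)^{281−3} = +1.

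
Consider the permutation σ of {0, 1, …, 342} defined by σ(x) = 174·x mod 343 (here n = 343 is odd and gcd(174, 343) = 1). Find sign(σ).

Start at x=50: 50 → 125 → 141 → 181 → 281 → 188 → 127 → … (one orbit).
10 cycles of lengths [98, 98, 98, 14, 14, 14, 2, 2, 2, 1].
10 cycles on 343: each ℓ→(−1)^(ℓ−1), product (−1)^333 = -1.
(174|343)_J = -1 (Zolotarev's lemma cross-check).

-1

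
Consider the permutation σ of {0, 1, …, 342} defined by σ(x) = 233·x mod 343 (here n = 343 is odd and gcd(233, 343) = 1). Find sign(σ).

+1

Trace 30: π^k(30) = [30, 130, 106, 2, 123, 190, 23] for k=0..6.
7 cycles of lengths [147, 147, 21, 21, 3, 3, 1].
n − c = 343 − 7 = 336; sign = (−1)^336 = +1.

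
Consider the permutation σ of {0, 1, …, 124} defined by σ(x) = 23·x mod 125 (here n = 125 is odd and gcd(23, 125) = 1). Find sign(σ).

-1

Orbit of 68 under x↦23x: [68, 64, 97, 106, 63, 74, 77]… (length divides ord_125(23)).
π_23 has 4 disjoint cycles with lengths [100, 20, 4, 1] on {0,…,124}.
With 4 cycles on 125 points, sign = (−1)^{125−4} = -1.
Check: (23/125) = -1 by Zolotarev.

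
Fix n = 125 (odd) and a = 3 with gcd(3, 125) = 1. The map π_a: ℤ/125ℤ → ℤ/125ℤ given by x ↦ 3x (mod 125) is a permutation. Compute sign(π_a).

-1

Start at x=32: 32 → 96 → 38 → 114 → 92 → 26 → 78 → … (one orbit).
Cycle lengths of π_3 on ℤ/125ℤ: [100, 20, 4, 1]; 4 cycles in total.
n − c = 125 − 4 = 121; sign = (−1)^121 = -1.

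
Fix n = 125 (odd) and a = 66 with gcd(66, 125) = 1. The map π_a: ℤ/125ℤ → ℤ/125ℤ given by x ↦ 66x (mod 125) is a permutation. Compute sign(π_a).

Orbit of 86 under x↦66x: [86, 51, 116, 31, 46, 36, 1]… (length divides ord_125(66)).
Cycle lengths of π_66 on ℤ/125ℤ: [25, 25, 25, 25, 5, 5, 5, 5, 1, 1, 1, 1, 1]; 13 cycles in total.
125 − 13 = 112 transpositions; sign(π) = (−1)^112 = +1.
Check: (66/125) = +1 by Zolotarev.

+1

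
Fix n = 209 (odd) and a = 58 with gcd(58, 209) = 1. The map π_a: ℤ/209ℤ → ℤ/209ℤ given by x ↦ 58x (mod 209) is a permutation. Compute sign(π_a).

Start at x=115: 115 → 191 → 1 → 58 → 20 → 115 (one orbit).
57 cycles of lengths [5, 5, 5, 5, 5, 5, 5, 5, 5, 5, 5, 5, 5, 5, 5, 5, 5, 5, 5, 5, 5, 5, 5, 5, 5, 5, 5, 5, 5, 5, 5, 5, 5, 5, 5, 5, 5, 5, 1, 1, 1, 1, 1, 1, 1, 1, 1, 1, 1, 1, 1, 1, 1, 1, 1, 1, 1].
Σ(ℓ_i−1) = 209−57 = 152; sign = (−1)^152 = +1.

+1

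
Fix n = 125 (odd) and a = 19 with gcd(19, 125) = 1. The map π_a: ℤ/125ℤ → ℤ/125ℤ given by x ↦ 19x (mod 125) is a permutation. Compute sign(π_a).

+1

Start at x=86: 86 → 9 → 46 → 124 → 106 → 14 → 16 → … (one orbit).
The orbit structure of x ↦ 19x mod 125: 7 orbits of sizes [50, 50, 10, 10, 2, 2, 1].
7 cycles on 125: each ℓ→(−1)^(ℓ−1), product (−1)^118 = +1.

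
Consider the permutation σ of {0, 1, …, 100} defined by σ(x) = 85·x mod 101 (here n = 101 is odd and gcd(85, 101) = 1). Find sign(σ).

Trace 1: π^k(1) = [1, 85, 54, 45, 88, 6, 5] for k=0..6.
The orbit structure of x ↦ 85x mod 101: 3 orbits of sizes [50, 50, 1].
With 3 cycles on 101 points, sign = (−1)^{101−3} = +1.
Zolotarev: (85|101) = +1, matching the cycle-count sign.

+1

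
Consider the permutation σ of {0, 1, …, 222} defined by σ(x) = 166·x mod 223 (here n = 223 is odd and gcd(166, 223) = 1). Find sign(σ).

Orbit of 177 under x↦166x: [177, 169, 179, 55, 210, 72, 133]… (length divides ord_223(166)).
Decompose π into cycles: lengths [111, 111, 1] (3 cycles, including the fixed point 0).
sign(π) = (−1)^{n − #cycles} = (−1)^{223−3} = (−1)^220 = +1.
Check: (166/223) = +1 by Zolotarev.

+1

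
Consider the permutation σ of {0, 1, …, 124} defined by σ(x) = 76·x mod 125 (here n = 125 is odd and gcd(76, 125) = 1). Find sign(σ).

+1

Trace 101: π^k(101) = [101, 51, 1, 76, 26] for k=0..4.
Cycle type of π: 5×20 + 1×25; total 45 cycles.
Σ(ℓ_i−1) = 125−45 = 80; sign = (−1)^80 = +1.
Zolotarev: (76|125) = +1, matching the cycle-count sign.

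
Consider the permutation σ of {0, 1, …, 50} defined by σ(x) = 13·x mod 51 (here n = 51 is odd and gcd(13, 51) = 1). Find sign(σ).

Trace 16: π^k(16) = [16, 4, 1, 13] for k=0..3.
15 cycles of lengths [4, 4, 4, 4, 4, 4, 4, 4, 4, 4, 4, 4, 1, 1, 1].
51 − 15 = 36 transpositions; sign(π) = (−1)^36 = +1.
(13|51)_J = +1 (Zolotarev's lemma cross-check).

+1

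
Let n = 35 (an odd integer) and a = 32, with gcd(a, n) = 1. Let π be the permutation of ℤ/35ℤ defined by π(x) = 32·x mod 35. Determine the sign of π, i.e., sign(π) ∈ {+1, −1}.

Trace 23: π^k(23) = [23, 1, 32, 9, 8, 11, 2] for k=0..6.
6 cycles of lengths [12, 12, 4, 3, 3, 1].
With 6 cycles on 35 points, sign = (−1)^{35−6} = -1.
The Jacobi symbol (32|35) = -1 (Zolotarev) agrees.

-1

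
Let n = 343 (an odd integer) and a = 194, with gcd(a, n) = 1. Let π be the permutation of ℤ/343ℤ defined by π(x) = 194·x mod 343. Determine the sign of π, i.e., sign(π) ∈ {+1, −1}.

-1

Orbit of 190 under x↦194x: [190, 159, 319, 146, 198, 339, 253]… (length divides ord_343(194)).
π_194 has 4 disjoint cycles with lengths [294, 42, 6, 1] on {0,…,342}.
n − c = 343 − 4 = 339; sign = (−1)^339 = -1.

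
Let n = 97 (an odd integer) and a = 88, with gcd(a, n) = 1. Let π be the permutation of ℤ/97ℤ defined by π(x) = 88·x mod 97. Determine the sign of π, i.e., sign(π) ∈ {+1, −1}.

Start at x=33: 33 → 91 → 54 → 96 → 9 → 16 → 50 → … (one orbit).
5 cycles of lengths [24, 24, 24, 24, 1].
With 5 cycles on 97 points, sign = (−1)^{97−5} = +1.
Via Zolotarev, sign(π_{88}) = (88|97) = +1.

+1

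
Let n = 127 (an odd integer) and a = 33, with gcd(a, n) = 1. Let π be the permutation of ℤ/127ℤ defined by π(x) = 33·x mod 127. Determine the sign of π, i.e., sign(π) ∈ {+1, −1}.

-1

Start at x=19: 19 → 119 → 117 → 51 → 32 → 40 → 50 → … (one orbit).
π_33 has 4 disjoint cycles with lengths [42, 42, 42, 1] on {0,…,126}.
Σ(ℓ_i−1) = 127−4 = 123; sign = (−1)^123 = -1.
(33|127)_J = -1 (Zolotarev's lemma cross-check).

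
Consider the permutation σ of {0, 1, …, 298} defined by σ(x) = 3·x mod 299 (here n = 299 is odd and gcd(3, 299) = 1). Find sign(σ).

+1

Start at x=185: 185 → 256 → 170 → 211 → 35 → 105 → 16 → … (one orbit).
π_3 has 15 disjoint cycles with lengths [33, 33, 33, 33, 33, 33, 33, 33, 11, 11, 3, 3, 3, 3, 1] on {0,…,298}.
15 cycles on 299: each ℓ→(−1)^(ℓ−1), product (−1)^284 = +1.
Zolotarev: (3|299) = +1, matching the cycle-count sign.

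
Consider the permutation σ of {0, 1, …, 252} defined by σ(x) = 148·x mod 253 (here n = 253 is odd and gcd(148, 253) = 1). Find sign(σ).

Trace 223: π^k(223) = [223, 114, 174, 199, 104, 212, 4] for k=0..6.
The orbit structure of x ↦ 148x mod 253: 6 orbits of sizes [110, 110, 22, 5, 5, 1].
n − c = 253 − 6 = 247; sign = (−1)^247 = -1.

-1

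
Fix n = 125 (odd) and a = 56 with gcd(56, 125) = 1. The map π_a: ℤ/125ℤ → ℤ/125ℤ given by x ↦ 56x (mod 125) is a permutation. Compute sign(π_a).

Start at x=91: 91 → 96 → 1 → 56 → 11 → 116 → 121 → … (one orbit).
Cycle lengths of π_56 on ℤ/125ℤ: [25, 25, 25, 25, 5, 5, 5, 5, 1, 1, 1, 1, 1]; 13 cycles in total.
Σ(ℓ_i−1) = 125−13 = 112; sign = (−1)^112 = +1.

+1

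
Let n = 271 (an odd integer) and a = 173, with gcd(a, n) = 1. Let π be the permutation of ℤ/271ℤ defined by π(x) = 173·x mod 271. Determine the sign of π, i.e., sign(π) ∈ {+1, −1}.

Start at x=41: 41 → 47 → 1 → 173 → 119 → 262 → 69 → … (one orbit).
π_173 has 4 disjoint cycles with lengths [90, 90, 90, 1] on {0,…,270}.
4 cycles on 271: each ℓ→(−1)^(ℓ−1), product (−1)^267 = -1.
Via Zolotarev, sign(π_{173}) = (173|271) = -1.

-1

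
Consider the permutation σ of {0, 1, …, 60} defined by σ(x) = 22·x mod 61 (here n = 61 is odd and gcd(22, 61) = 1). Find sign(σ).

Orbit of 13 under x↦22x: [13, 42, 9, 15, 25, 1, 22]… (length divides ord_61(22)).
The orbit structure of x ↦ 22x mod 61: 5 orbits of sizes [15, 15, 15, 15, 1].
5 cycles on 61: each ℓ→(−1)^(ℓ−1), product (−1)^56 = +1.
The Jacobi symbol (22|61) = +1 (Zolotarev) agrees.

+1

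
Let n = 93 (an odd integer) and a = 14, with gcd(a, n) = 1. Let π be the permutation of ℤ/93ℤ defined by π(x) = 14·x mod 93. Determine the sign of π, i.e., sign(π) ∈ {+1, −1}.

-1

Trace 38: π^k(38) = [38, 67, 8, 19, 80, 4, 56] for k=0..6.
Cycle lengths of π_14 on ℤ/93ℤ: [30, 30, 15, 15, 2, 1]; 6 cycles in total.
6 cycles on 93: each ℓ→(−1)^(ℓ−1), product (−1)^87 = -1.
Check: (14/93) = -1 by Zolotarev.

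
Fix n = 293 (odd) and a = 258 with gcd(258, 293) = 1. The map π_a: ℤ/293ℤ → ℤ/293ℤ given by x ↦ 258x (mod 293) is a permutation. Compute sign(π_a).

Orbit of 232 under x↦258x: [232, 84, 283, 57, 56, 91, 38]… (length divides ord_293(258)).
The orbit structure of x ↦ 258x mod 293: 5 orbits of sizes [73, 73, 73, 73, 1].
sign(π) = (−1)^{n − #cycles} = (−1)^{293−5} = (−1)^288 = +1.
(258|293)_J = +1 (Zolotarev's lemma cross-check).

+1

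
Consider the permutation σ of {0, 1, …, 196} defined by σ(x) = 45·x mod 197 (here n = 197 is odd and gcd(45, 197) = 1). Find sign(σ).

Start at x=26: 26 → 185 → 51 → 128 → 47 → 145 → 24 → … (one orbit).
π_45 has 2 disjoint cycles with lengths [196, 1] on {0,…,196}.
sign(π) = (−1)^{n − #cycles} = (−1)^{197−2} = (−1)^195 = -1.

-1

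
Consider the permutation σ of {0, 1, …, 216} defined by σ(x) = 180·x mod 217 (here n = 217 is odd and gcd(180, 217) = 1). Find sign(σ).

-1

Start at x=149: 149 → 129 → 1 → 180 → 67 → 125 → 149 (one orbit).
The orbit structure of x ↦ 180x mod 217: 42 orbits of sizes [6, 6, 6, 6, 6, 6, 6, 6, 6, 6, 6, 6, 6, 6, 6, 6, 6, 6, 6, 6, 6, 6, 6, 6, 6, 6, 6, 6, 6, 6, 6, 3, 3, 3, 3, 3, 3, 3, 3, 3, 3, 1].
sign(π) = (−1)^{n − #cycles} = (−1)^{217−42} = (−1)^175 = -1.
The Jacobi symbol (180|217) = -1 (Zolotarev) agrees.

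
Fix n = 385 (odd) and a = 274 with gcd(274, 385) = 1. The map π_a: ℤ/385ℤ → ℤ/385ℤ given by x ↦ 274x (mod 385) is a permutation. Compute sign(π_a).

Trace 1: π^k(1) = [1, 274] for k=0..1.
The orbit structure of x ↦ 274x mod 385: 196 orbits of sizes [2, 2, 2, 2, 2, 2, 2, 2, 2, 2, 2, 2, 2, 2, 2, 2, 2, 2, 2, 2, 2, 2, 2, 2, 2, 2, 2, 2, 2, 2, 2, 2, 2, 2, 2, 2, 2, 2, 2, 2, 2, 2, 2, 2, 2, 2, 2, 2, 2, 2, 2, 2, 2, 2, 2, 2, 2, 2, 2, 2, 2, 2, 2, 2, 2, 2, 2, 2, 2, 2, 2, 2, 2, 2, 2, 2, 2, 2, 2, 2, 2, 2, 2, 2, 2, 2, 2, 2, 2, 2, 2, 2, 2, 2, 2, 2, 2, 2, 2, 2, 2, 2, 2, 2, 2, 2, 2, 2, 2, 2, 2, 2, 2, 2, 2, 2, 2, 2, 2, 2, 2, 2, 2, 2, 2, 2, 2, 2, 2, 2, 2, 2, 2, 2, 2, 2, 2, 2, 2, 2, 2, 2, 2, 2, 2, 2, 2, 2, 2, 2, 2, 2, 2, 2, 2, 2, 2, 2, 2, 2, 2, 2, 2, 2, 2, 2, 2, 2, 2, 2, 2, 2, 2, 2, 2, 2, 2, 2, 2, 2, 2, 2, 2, 2, 2, 2, 2, 2, 2, 1, 1, 1, 1, 1, 1, 1].
385 − 196 = 189 transpositions; sign(π) = (−1)^189 = -1.
The Jacobi symbol (274|385) = -1 (Zolotarev) agrees.

-1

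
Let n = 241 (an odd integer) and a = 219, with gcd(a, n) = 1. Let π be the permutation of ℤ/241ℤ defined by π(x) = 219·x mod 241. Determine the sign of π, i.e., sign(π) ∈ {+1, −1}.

Orbit of 76 under x↦219x: [76, 15, 152, 30, 63, 60, 126]… (length divides ord_241(219)).
6 cycles of lengths [48, 48, 48, 48, 48, 1].
sign(π) = (−1)^{n − #cycles} = (−1)^{241−6} = (−1)^235 = -1.

-1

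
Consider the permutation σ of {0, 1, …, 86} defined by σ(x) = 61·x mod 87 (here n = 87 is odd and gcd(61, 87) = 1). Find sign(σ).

Orbit of 4 under x↦61x: [4, 70, 7, 79, 34, 73, 16]… (length divides ord_87(61)).
π_61 has 6 disjoint cycles with lengths [28, 28, 28, 1, 1, 1] on {0,…,86}.
With 6 cycles on 87 points, sign = (−1)^{87−6} = -1.
(61|87)_J = -1 (Zolotarev's lemma cross-check).

-1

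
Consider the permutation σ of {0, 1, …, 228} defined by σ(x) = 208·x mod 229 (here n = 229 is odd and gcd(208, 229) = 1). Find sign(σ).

Trace 53: π^k(53) = [53, 32, 15, 143, 203, 88, 213] for k=0..6.
The orbit structure of x ↦ 208x mod 229: 4 orbits of sizes [76, 76, 76, 1].
sign(π) = (−1)^{n − #cycles} = (−1)^{229−4} = (−1)^225 = -1.
Zolotarev: (208|229) = -1, matching the cycle-count sign.

-1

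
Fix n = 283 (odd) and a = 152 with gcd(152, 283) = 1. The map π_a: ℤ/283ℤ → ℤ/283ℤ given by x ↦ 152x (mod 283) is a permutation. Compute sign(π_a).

Trace 15: π^k(15) = [15, 16, 168, 66, 127, 60, 64] for k=0..6.
7 cycles of lengths [47, 47, 47, 47, 47, 47, 1].
283 − 7 = 276 transpositions; sign(π) = (−1)^276 = +1.

+1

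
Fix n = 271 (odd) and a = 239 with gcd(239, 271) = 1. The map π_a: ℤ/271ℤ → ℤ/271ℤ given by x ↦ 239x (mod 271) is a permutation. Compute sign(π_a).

Start at x=160: 160 → 29 → 156 → 157 → 125 → 65 → 88 → … (one orbit).
π_239 has 6 disjoint cycles with lengths [54, 54, 54, 54, 54, 1] on {0,…,270}.
Σ(ℓ_i−1) = 271−6 = 265; sign = (−1)^265 = -1.

-1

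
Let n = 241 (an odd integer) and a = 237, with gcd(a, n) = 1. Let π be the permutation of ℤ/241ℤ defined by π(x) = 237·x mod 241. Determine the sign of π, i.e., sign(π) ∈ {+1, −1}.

+1

Start at x=177: 177 → 15 → 181 → 240 → 4 → 225 → 64 → … (one orbit).
The orbit structure of x ↦ 237x mod 241: 21 orbits of sizes [12, 12, 12, 12, 12, 12, 12, 12, 12, 12, 12, 12, 12, 12, 12, 12, 12, 12, 12, 12, 1].
Σ(ℓ_i−1) = 241−21 = 220; sign = (−1)^220 = +1.
Zolotarev: (237|241) = +1, matching the cycle-count sign.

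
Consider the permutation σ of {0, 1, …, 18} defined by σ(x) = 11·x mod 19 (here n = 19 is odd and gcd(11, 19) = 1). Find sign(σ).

+1

Start at x=1: 1 → 11 → 7 → 1 (one orbit).
π_11 has 7 disjoint cycles with lengths [3, 3, 3, 3, 3, 3, 1] on {0,…,18}.
7 cycles on 19: each ℓ→(−1)^(ℓ−1), product (−1)^12 = +1.
(11|19)_J = +1 (Zolotarev's lemma cross-check).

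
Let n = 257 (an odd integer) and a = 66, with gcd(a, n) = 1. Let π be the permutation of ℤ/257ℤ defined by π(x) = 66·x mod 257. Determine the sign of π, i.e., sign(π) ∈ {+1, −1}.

Orbit of 150 under x↦66x: [150, 134, 106, 57, 164, 30, 181]… (length divides ord_257(66)).
Cycle lengths of π_66 on ℤ/257ℤ: [256, 1]; 2 cycles in total.
With 2 cycles on 257 points, sign = (−1)^{257−2} = -1.
Check: (66/257) = -1 by Zolotarev.

-1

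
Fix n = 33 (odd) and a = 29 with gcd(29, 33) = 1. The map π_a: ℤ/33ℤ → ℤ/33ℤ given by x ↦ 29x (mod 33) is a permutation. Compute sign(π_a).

+1

Start at x=32: 32 → 4 → 17 → 31 → 8 → 1 → 29 → … (one orbit).
Cycle type of π: 10×3 + 2 + 1; total 5 cycles.
33 − 5 = 28 transpositions; sign(π) = (−1)^28 = +1.
Zolotarev: (29|33) = +1, matching the cycle-count sign.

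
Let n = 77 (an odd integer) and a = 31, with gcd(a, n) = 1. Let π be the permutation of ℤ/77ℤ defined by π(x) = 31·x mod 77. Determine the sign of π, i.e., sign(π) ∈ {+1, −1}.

Orbit of 23 under x↦31x: [23, 20, 4, 47, 71, 45, 9]… (length divides ord_77(31)).
6 cycles of lengths [30, 30, 6, 5, 5, 1].
With 6 cycles on 77 points, sign = (−1)^{77−6} = -1.
Via Zolotarev, sign(π_{31}) = (31|77) = -1.

-1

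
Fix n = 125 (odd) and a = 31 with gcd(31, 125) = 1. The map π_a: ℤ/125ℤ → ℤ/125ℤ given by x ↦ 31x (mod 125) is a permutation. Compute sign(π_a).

+1

Start at x=71: 71 → 76 → 106 → 36 → 116 → 96 → 101 → … (one orbit).
π_31 has 13 disjoint cycles with lengths [25, 25, 25, 25, 5, 5, 5, 5, 1, 1, 1, 1, 1] on {0,…,124}.
13 cycles on 125: each ℓ→(−1)^(ℓ−1), product (−1)^112 = +1.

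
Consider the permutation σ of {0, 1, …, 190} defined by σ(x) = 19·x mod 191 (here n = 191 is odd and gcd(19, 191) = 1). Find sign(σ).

-1

Orbit of 162 under x↦19x: [162, 22, 36, 111, 8, 152, 23]… (length divides ord_191(19)).
The orbit structure of x ↦ 19x mod 191: 2 orbits of sizes [190, 1].
With 2 cycles on 191 points, sign = (−1)^{191−2} = -1.
Check: (19/191) = -1 by Zolotarev.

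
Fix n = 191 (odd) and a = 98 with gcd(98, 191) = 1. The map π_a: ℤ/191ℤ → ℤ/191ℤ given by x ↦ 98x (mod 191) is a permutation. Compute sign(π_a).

+1

Trace 92: π^k(92) = [92, 39, 2, 5, 108, 79, 102] for k=0..6.
Cycle lengths of π_98 on ℤ/191ℤ: [95, 95, 1]; 3 cycles in total.
Σ(ℓ_i−1) = 191−3 = 188; sign = (−1)^188 = +1.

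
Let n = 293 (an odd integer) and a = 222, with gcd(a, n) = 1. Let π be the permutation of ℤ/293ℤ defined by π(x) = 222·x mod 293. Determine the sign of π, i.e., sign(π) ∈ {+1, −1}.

+1

Start at x=56: 56 → 126 → 137 → 235 → 16 → 36 → 81 → … (one orbit).
Cycle lengths of π_222 on ℤ/293ℤ: [73, 73, 73, 73, 1]; 5 cycles in total.
Σ(ℓ_i−1) = 293−5 = 288; sign = (−1)^288 = +1.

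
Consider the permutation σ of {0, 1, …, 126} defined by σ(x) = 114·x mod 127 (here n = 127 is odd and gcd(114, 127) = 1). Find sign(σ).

-1

Start at x=61: 61 → 96 → 22 → 95 → 35 → 53 → 73 → … (one orbit).
Cycle type of π: 126 + 1; total 2 cycles.
Σ(ℓ_i−1) = 127−2 = 125; sign = (−1)^125 = -1.
Check: (114/127) = -1 by Zolotarev.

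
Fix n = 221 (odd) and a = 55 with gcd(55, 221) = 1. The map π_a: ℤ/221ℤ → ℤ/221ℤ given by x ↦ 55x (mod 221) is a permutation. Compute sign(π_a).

+1

Orbit of 55 under x↦55x: [55, 152, 183, 120, 191, 118, 81]… (length divides ord_221(55)).
Cycle lengths of π_55 on ℤ/221ℤ: [12, 12, 12, 12, 12, 12, 12, 12, 12, 12, 12, 12, 12, 12, 12, 12, 4, 4, 4, 4, 3, 3, 3, 3, 1]; 25 cycles in total.
25 cycles on 221: each ℓ→(−1)^(ℓ−1), product (−1)^196 = +1.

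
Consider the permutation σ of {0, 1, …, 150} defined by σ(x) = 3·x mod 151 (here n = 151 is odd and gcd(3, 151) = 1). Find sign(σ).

Start at x=27: 27 → 81 → 92 → 125 → 73 → 68 → 53 → … (one orbit).
π_3 has 4 disjoint cycles with lengths [50, 50, 50, 1] on {0,…,150}.
With 4 cycles on 151 points, sign = (−1)^{151−4} = -1.
Check: (3/151) = -1 by Zolotarev.

-1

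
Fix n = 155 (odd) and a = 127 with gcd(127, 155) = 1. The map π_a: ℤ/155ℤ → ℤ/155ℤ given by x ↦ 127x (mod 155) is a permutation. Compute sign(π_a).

+1

Start at x=4: 4 → 43 → 36 → 77 → 14 → 73 → 126 → … (one orbit).
π_127 has 5 disjoint cycles with lengths [60, 60, 30, 4, 1] on {0,…,154}.
sign(π) = (−1)^{n − #cycles} = (−1)^{155−5} = (−1)^150 = +1.
Check: (127/155) = +1 by Zolotarev.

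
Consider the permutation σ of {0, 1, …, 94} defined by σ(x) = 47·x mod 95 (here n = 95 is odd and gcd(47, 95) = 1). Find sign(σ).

Orbit of 39 under x↦47x: [39, 28, 81, 7, 44, 73, 11]… (length divides ord_95(47)).
π_47 has 6 disjoint cycles with lengths [36, 36, 9, 9, 4, 1] on {0,…,94}.
6 cycles on 95: each ℓ→(−1)^(ℓ−1), product (−1)^89 = -1.

-1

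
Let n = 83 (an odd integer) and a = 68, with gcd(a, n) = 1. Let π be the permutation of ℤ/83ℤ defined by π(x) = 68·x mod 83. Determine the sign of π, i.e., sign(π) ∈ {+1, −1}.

+1

Trace 28: π^k(28) = [28, 78, 75, 37, 26, 25, 40] for k=0..6.
3 cycles of lengths [41, 41, 1].
n − c = 83 − 3 = 80; sign = (−1)^80 = +1.
Check: (68/83) = +1 by Zolotarev.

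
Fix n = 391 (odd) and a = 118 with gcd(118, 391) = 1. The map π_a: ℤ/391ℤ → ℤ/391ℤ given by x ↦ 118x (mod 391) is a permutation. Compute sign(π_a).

Trace 1: π^k(1) = [1, 118, 239, 50, 35, 220, 154] for k=0..6.
Decompose π into cycles: lengths [22, 22, 22, 22, 22, 22, 22, 22, 22, 22, 22, 22, 22, 22, 22, 22, 11, 11, 2, 2, 2, 2, 2, 2, 2, 2, 1] (27 cycles, including the fixed point 0).
391 − 27 = 364 transpositions; sign(π) = (−1)^364 = +1.
Zolotarev: (118|391) = +1, matching the cycle-count sign.

+1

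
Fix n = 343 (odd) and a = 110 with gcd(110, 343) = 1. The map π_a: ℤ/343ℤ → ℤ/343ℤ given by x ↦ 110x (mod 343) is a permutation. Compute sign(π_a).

Trace 206: π^k(206) = [206, 22, 19, 32, 90, 296, 318] for k=0..6.
Decompose π into cycles: lengths [294, 42, 6, 1] (4 cycles, including the fixed point 0).
n − c = 343 − 4 = 339; sign = (−1)^339 = -1.

-1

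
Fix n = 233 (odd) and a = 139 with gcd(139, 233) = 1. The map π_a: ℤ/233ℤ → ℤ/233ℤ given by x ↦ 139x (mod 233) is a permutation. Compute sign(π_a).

-1

Start at x=154: 154 → 203 → 24 → 74 → 34 → 66 → 87 → … (one orbit).
Cycle lengths of π_139 on ℤ/233ℤ: [232, 1]; 2 cycles in total.
233 − 2 = 231 transpositions; sign(π) = (−1)^231 = -1.
(139|233)_J = -1 (Zolotarev's lemma cross-check).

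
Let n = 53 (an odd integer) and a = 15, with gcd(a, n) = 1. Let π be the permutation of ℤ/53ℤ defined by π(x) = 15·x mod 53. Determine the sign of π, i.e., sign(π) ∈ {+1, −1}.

Orbit of 28 under x↦15x: [28, 49, 46, 1, 15, 13, 36]… (length divides ord_53(15)).
Decompose π into cycles: lengths [13, 13, 13, 13, 1] (5 cycles, including the fixed point 0).
5 cycles on 53: each ℓ→(−1)^(ℓ−1), product (−1)^48 = +1.
Zolotarev: (15|53) = +1, matching the cycle-count sign.

+1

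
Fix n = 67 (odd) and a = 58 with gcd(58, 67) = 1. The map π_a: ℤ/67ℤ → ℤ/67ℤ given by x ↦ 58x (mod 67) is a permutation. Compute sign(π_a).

-1

Orbit of 24 under x↦58x: [24, 52, 1, 58, 14, 8, 62]… (length divides ord_67(58)).
Cycle type of π: 22×3 + 1; total 4 cycles.
With 4 cycles on 67 points, sign = (−1)^{67−4} = -1.
Zolotarev: (58|67) = -1, matching the cycle-count sign.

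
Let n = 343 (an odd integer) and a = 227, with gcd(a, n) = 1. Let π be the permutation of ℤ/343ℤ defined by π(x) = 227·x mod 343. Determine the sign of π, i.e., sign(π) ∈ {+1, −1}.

-1

Start at x=275: 275 → 342 → 116 → 264 → 246 → 276 → 226 → … (one orbit).
π_227 has 16 disjoint cycles with lengths [42, 42, 42, 42, 42, 42, 42, 6, 6, 6, 6, 6, 6, 6, 6, 1] on {0,…,342}.
16 cycles on 343: each ℓ→(−1)^(ℓ−1), product (−1)^327 = -1.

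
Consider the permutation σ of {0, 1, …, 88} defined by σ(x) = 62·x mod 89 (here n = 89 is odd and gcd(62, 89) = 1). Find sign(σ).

Trace 62: π^k(62) = [62, 17, 75, 22, 29, 18, 48] for k=0..6.
Cycle lengths of π_62 on ℤ/89ℤ: [88, 1]; 2 cycles in total.
89 − 2 = 87 transpositions; sign(π) = (−1)^87 = -1.

-1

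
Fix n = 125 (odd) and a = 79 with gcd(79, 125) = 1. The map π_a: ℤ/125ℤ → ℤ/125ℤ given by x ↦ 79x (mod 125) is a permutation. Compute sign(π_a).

Orbit of 1 under x↦79x: [1, 79, 116, 39, 81, 24, 21]… (length divides ord_125(79)).
7 cycles of lengths [50, 50, 10, 10, 2, 2, 1].
125 − 7 = 118 transpositions; sign(π) = (−1)^118 = +1.
Check: (79/125) = +1 by Zolotarev.

+1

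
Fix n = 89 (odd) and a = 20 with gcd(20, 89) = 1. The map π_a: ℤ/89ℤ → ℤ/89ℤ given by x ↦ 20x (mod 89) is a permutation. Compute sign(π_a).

+1

Start at x=11: 11 → 42 → 39 → 68 → 25 → 55 → 32 → … (one orbit).
Cycle type of π: 44×2 + 1; total 3 cycles.
3 cycles on 89: each ℓ→(−1)^(ℓ−1), product (−1)^86 = +1.
Check: (20/89) = +1 by Zolotarev.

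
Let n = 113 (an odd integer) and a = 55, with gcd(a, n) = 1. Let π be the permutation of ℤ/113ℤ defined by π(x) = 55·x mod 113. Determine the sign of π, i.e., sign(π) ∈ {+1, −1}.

Start at x=103: 103 → 15 → 34 → 62 → 20 → 83 → 45 → … (one orbit).
π_55 has 2 disjoint cycles with lengths [112, 1] on {0,…,112}.
Σ(ℓ_i−1) = 113−2 = 111; sign = (−1)^111 = -1.

-1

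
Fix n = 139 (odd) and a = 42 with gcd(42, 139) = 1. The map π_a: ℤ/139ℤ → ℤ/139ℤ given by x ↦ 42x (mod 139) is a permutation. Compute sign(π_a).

Orbit of 42 under x↦42x: [42, 96, 1]… (length divides ord_139(42)).
The orbit structure of x ↦ 42x mod 139: 47 orbits of sizes [3, 3, 3, 3, 3, 3, 3, 3, 3, 3, 3, 3, 3, 3, 3, 3, 3, 3, 3, 3, 3, 3, 3, 3, 3, 3, 3, 3, 3, 3, 3, 3, 3, 3, 3, 3, 3, 3, 3, 3, 3, 3, 3, 3, 3, 3, 1].
With 47 cycles on 139 points, sign = (−1)^{139−47} = +1.
The Jacobi symbol (42|139) = +1 (Zolotarev) agrees.

+1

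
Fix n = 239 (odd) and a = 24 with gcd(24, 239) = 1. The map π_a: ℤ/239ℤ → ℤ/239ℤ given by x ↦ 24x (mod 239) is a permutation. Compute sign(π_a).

Trace 10: π^k(10) = [10, 1, 24, 98, 201, 44, 100] for k=0..6.
Decompose π into cycles: lengths [7, 7, 7, 7, 7, 7, 7, 7, 7, 7, 7, 7, 7, 7, 7, 7, 7, 7, 7, 7, 7, 7, 7, 7, 7, 7, 7, 7, 7, 7, 7, 7, 7, 7, 1] (35 cycles, including the fixed point 0).
With 35 cycles on 239 points, sign = (−1)^{239−35} = +1.

+1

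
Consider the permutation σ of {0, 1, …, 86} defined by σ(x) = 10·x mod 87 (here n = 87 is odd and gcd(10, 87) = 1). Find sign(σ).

-1

Orbit of 22 under x↦10x: [22, 46, 25, 76, 64, 31, 49]… (length divides ord_87(10)).
π_10 has 6 disjoint cycles with lengths [28, 28, 28, 1, 1, 1] on {0,…,86}.
87 − 6 = 81 transpositions; sign(π) = (−1)^81 = -1.
Check: (10/87) = -1 by Zolotarev.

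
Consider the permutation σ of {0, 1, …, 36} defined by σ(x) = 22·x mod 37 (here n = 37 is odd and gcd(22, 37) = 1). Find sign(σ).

-1

Start at x=26: 26 → 17 → 4 → 14 → 12 → 5 → 36 → … (one orbit).
Decompose π into cycles: lengths [36, 1] (2 cycles, including the fixed point 0).
sign(π) = (−1)^{n − #cycles} = (−1)^{37−2} = (−1)^35 = -1.
Zolotarev: (22|37) = -1, matching the cycle-count sign.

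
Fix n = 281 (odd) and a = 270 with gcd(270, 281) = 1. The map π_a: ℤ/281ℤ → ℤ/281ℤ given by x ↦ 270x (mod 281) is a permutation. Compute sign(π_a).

-1

Start at x=60: 60 → 183 → 235 → 225 → 54 → 249 → 71 → … (one orbit).
2 cycles of lengths [280, 1].
Σ(ℓ_i−1) = 281−2 = 279; sign = (−1)^279 = -1.
Zolotarev: (270|281) = -1, matching the cycle-count sign.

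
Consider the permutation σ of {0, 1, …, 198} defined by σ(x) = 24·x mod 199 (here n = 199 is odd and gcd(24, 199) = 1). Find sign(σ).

Start at x=156: 156 → 162 → 107 → 180 → 141 → 1 → 24 → … (one orbit).
Cycle type of π: 18×11 + 1; total 12 cycles.
Σ(ℓ_i−1) = 199−12 = 187; sign = (−1)^187 = -1.
Check: (24/199) = -1 by Zolotarev.

-1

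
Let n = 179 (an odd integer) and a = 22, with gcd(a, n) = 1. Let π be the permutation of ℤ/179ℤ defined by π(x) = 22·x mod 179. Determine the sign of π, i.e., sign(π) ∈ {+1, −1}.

+1

Orbit of 168 under x↦22x: [168, 116, 46, 117, 68, 64, 155]… (length divides ord_179(22)).
Cycle type of π: 89×2 + 1; total 3 cycles.
3 cycles on 179: each ℓ→(−1)^(ℓ−1), product (−1)^176 = +1.
Check: (22/179) = +1 by Zolotarev.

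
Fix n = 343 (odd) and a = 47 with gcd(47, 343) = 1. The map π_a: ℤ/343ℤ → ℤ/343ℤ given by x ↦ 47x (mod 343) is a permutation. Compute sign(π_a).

Trace 340: π^k(340) = [340, 202, 233, 318, 197, 341, 249] for k=0..6.
π_47 has 4 disjoint cycles with lengths [294, 42, 6, 1] on {0,…,342}.
343 − 4 = 339 transpositions; sign(π) = (−1)^339 = -1.

-1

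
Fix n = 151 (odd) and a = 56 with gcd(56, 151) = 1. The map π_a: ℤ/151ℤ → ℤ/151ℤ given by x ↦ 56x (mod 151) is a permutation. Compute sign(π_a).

Trace 10: π^k(10) = [10, 107, 103, 30, 19, 7, 90] for k=0..6.
Cycle type of π: 150 + 1; total 2 cycles.
With 2 cycles on 151 points, sign = (−1)^{151−2} = -1.
Check: (56/151) = -1 by Zolotarev.

-1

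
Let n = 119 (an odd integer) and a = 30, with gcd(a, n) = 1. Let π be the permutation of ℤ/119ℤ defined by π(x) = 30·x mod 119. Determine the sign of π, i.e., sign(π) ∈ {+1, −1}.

Trace 67: π^k(67) = [67, 106, 86, 81, 50, 72, 18] for k=0..6.
π_30 has 15 disjoint cycles with lengths [12, 12, 12, 12, 12, 12, 12, 12, 4, 4, 4, 4, 3, 3, 1] on {0,…,118}.
With 15 cycles on 119 points, sign = (−1)^{119−15} = +1.
(30|119)_J = +1 (Zolotarev's lemma cross-check).

+1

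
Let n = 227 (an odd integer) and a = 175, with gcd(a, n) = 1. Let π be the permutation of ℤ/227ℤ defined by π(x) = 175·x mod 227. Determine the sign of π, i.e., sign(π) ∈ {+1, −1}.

+1

Start at x=133: 133 → 121 → 64 → 77 → 82 → 49 → 176 → … (one orbit).
The orbit structure of x ↦ 175x mod 227: 3 orbits of sizes [113, 113, 1].
sign(π) = (−1)^{n − #cycles} = (−1)^{227−3} = (−1)^224 = +1.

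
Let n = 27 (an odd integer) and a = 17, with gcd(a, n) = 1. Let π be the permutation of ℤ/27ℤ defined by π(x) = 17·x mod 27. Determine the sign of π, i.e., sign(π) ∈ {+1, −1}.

-1

Trace 17: π^k(17) = [17, 19, 26, 10, 8, 1] for k=0..5.
Decompose π into cycles: lengths [6, 6, 6, 2, 2, 2, 2, 1] (8 cycles, including the fixed point 0).
sign(π) = (−1)^{n − #cycles} = (−1)^{27−8} = (−1)^19 = -1.
Check: (17/27) = -1 by Zolotarev.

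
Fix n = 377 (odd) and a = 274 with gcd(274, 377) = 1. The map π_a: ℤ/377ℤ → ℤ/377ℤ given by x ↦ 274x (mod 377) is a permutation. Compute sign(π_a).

+1

Trace 248: π^k(248) = [248, 92, 326, 352, 313, 183, 1] for k=0..6.
39 cycles of lengths [14, 14, 14, 14, 14, 14, 14, 14, 14, 14, 14, 14, 14, 14, 14, 14, 14, 14, 14, 14, 14, 14, 14, 14, 14, 14, 1, 1, 1, 1, 1, 1, 1, 1, 1, 1, 1, 1, 1].
n − c = 377 − 39 = 338; sign = (−1)^338 = +1.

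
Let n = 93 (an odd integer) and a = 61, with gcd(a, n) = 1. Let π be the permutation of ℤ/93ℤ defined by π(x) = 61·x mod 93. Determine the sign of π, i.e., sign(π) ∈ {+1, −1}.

Start at x=61: 61 → 1 → 61 (one orbit).
π_61 has 48 disjoint cycles with lengths [2, 2, 2, 2, 2, 2, 2, 2, 2, 2, 2, 2, 2, 2, 2, 2, 2, 2, 2, 2, 2, 2, 2, 2, 2, 2, 2, 2, 2, 2, 2, 2, 2, 2, 2, 2, 2, 2, 2, 2, 2, 2, 2, 2, 2, 1, 1, 1] on {0,…,92}.
93 − 48 = 45 transpositions; sign(π) = (−1)^45 = -1.
Check: (61/93) = -1 by Zolotarev.

-1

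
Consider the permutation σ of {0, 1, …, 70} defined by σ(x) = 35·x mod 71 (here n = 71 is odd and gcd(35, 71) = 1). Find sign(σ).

-1

Trace 25: π^k(25) = [25, 23, 24, 59, 6, 68, 37] for k=0..6.
Decompose π into cycles: lengths [70, 1] (2 cycles, including the fixed point 0).
Σ(ℓ_i−1) = 71−2 = 69; sign = (−1)^69 = -1.
Zolotarev: (35|71) = -1, matching the cycle-count sign.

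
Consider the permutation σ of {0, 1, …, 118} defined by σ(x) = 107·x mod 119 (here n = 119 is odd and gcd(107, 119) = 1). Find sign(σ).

Trace 60: π^k(60) = [60, 113, 72, 88, 15, 58, 18] for k=0..6.
π_107 has 6 disjoint cycles with lengths [48, 48, 16, 3, 3, 1] on {0,…,118}.
With 6 cycles on 119 points, sign = (−1)^{119−6} = -1.
Zolotarev: (107|119) = -1, matching the cycle-count sign.

-1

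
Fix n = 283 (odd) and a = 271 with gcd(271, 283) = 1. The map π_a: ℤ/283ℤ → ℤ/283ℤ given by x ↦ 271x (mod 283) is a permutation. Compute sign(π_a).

Orbit of 233 under x↦271x: [233, 34, 158, 85, 112, 71, 280]… (length divides ord_283(271)).
3 cycles of lengths [141, 141, 1].
Σ(ℓ_i−1) = 283−3 = 280; sign = (−1)^280 = +1.

+1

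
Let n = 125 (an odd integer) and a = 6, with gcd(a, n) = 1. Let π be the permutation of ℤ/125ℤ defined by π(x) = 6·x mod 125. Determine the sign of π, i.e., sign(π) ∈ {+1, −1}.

Start at x=86: 86 → 16 → 96 → 76 → 81 → 111 → 41 → … (one orbit).
π_6 has 13 disjoint cycles with lengths [25, 25, 25, 25, 5, 5, 5, 5, 1, 1, 1, 1, 1] on {0,…,124}.
With 13 cycles on 125 points, sign = (−1)^{125−13} = +1.
The Jacobi symbol (6|125) = +1 (Zolotarev) agrees.

+1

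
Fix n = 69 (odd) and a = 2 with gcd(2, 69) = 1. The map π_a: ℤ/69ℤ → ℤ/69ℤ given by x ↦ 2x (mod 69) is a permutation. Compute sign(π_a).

-1

Trace 29: π^k(29) = [29, 58, 47, 25, 50, 31, 62] for k=0..6.
Cycle type of π: 22×2 + 11×2 + 2 + 1; total 6 cycles.
6 cycles on 69: each ℓ→(−1)^(ℓ−1), product (−1)^63 = -1.
(2|69)_J = -1 (Zolotarev's lemma cross-check).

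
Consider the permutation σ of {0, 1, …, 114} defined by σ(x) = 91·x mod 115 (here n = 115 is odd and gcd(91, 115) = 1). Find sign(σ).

Start at x=1: 1 → 91 → 1 (one orbit).
60 cycles of lengths [2, 2, 2, 2, 2, 2, 2, 2, 2, 2, 2, 2, 2, 2, 2, 2, 2, 2, 2, 2, 2, 2, 2, 2, 2, 2, 2, 2, 2, 2, 2, 2, 2, 2, 2, 2, 2, 2, 2, 2, 2, 2, 2, 2, 2, 2, 2, 2, 2, 2, 2, 2, 2, 2, 2, 1, 1, 1, 1, 1].
n − c = 115 − 60 = 55; sign = (−1)^55 = -1.

-1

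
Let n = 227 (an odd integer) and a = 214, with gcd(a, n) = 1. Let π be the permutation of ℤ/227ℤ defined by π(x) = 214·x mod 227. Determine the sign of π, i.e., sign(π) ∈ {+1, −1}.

Orbit of 190 under x↦214x: [190, 27, 103, 23, 155, 28, 90]… (length divides ord_227(214)).
Decompose π into cycles: lengths [113, 113, 1] (3 cycles, including the fixed point 0).
sign(π) = (−1)^{n − #cycles} = (−1)^{227−3} = (−1)^224 = +1.

+1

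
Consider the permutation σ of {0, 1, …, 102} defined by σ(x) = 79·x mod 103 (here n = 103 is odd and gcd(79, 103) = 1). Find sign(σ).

+1

Trace 64: π^k(64) = [64, 9, 93, 34, 8, 14, 76] for k=0..6.
π_79 has 7 disjoint cycles with lengths [17, 17, 17, 17, 17, 17, 1] on {0,…,102}.
7 cycles on 103: each ℓ→(−1)^(ℓ−1), product (−1)^96 = +1.
Via Zolotarev, sign(π_{79}) = (79|103) = +1.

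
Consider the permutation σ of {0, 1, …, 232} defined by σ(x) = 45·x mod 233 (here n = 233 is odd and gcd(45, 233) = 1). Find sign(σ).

-1

Orbit of 167 under x↦45x: [167, 59, 92, 179, 133, 160, 210]… (length divides ord_233(45)).
π_45 has 2 disjoint cycles with lengths [232, 1] on {0,…,232}.
2 cycles on 233: each ℓ→(−1)^(ℓ−1), product (−1)^231 = -1.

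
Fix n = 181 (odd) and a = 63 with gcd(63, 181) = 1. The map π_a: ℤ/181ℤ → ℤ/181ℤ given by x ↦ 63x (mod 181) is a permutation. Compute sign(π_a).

-1

Orbit of 126 under x↦63x: [126, 155, 172, 157, 117, 131, 108]… (length divides ord_181(63)).
2 cycles of lengths [180, 1].
2 cycles on 181: each ℓ→(−1)^(ℓ−1), product (−1)^179 = -1.
Check: (63/181) = -1 by Zolotarev.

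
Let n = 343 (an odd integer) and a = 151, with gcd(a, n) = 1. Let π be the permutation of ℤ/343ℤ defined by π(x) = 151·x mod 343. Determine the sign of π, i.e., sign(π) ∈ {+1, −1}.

Orbit of 88 under x↦151x: [88, 254, 281, 242, 184, 1, 151]… (length divides ord_343(151)).
π_151 has 7 disjoint cycles with lengths [147, 147, 21, 21, 3, 3, 1] on {0,…,342}.
Σ(ℓ_i−1) = 343−7 = 336; sign = (−1)^336 = +1.
Check: (151/343) = +1 by Zolotarev.

+1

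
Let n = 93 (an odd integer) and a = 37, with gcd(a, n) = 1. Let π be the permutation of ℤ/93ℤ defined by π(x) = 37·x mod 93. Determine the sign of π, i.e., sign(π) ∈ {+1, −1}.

Orbit of 37 under x↦37x: [37, 67, 61, 25, 88, 1]… (length divides ord_93(37)).
18 cycles of lengths [6, 6, 6, 6, 6, 6, 6, 6, 6, 6, 6, 6, 6, 6, 6, 1, 1, 1].
18 cycles on 93: each ℓ→(−1)^(ℓ−1), product (−1)^75 = -1.
Via Zolotarev, sign(π_{37}) = (37|93) = -1.

-1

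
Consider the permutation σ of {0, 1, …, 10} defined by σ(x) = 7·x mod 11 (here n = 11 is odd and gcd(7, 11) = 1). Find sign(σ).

Orbit of 1 under x↦7x: [1, 7, 5, 2, 3, 10, 4]… (length divides ord_11(7)).
π_7 has 2 disjoint cycles with lengths [10, 1] on {0,…,10}.
sign(π) = (−1)^{n − #cycles} = (−1)^{11−2} = (−1)^9 = -1.
Zolotarev: (7|11) = -1, matching the cycle-count sign.

-1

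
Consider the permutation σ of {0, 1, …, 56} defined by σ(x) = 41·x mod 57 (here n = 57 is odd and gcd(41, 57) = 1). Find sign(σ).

Start at x=53: 53 → 7 → 2 → 25 → 56 → 16 → 29 → … (one orbit).
Cycle type of π: 18×3 + 2 + 1; total 5 cycles.
sign(π) = (−1)^{n − #cycles} = (−1)^{57−5} = (−1)^52 = +1.
Zolotarev: (41|57) = +1, matching the cycle-count sign.

+1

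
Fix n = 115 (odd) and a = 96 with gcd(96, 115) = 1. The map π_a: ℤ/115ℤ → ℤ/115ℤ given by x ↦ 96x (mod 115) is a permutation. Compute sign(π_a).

Orbit of 6 under x↦96x: [6, 1, 96, 16, 41, 26, 81]… (length divides ord_115(96)).
π_96 has 15 disjoint cycles with lengths [11, 11, 11, 11, 11, 11, 11, 11, 11, 11, 1, 1, 1, 1, 1] on {0,…,114}.
15 cycles on 115: each ℓ→(−1)^(ℓ−1), product (−1)^100 = +1.
Via Zolotarev, sign(π_{96}) = (96|115) = +1.

+1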